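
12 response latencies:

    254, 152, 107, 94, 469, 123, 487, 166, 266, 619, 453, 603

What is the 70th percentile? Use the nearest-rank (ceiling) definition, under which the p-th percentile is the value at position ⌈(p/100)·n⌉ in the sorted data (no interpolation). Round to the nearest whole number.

Sorted: 94, 107, 123, 152, 166, 254, 266, 453, 469, 487, 603, 619.
n = 12.
Position = ⌈70/100 · 12⌉ = ⌈8.4⌉ = 9.
The value at rank 9 is 469.

469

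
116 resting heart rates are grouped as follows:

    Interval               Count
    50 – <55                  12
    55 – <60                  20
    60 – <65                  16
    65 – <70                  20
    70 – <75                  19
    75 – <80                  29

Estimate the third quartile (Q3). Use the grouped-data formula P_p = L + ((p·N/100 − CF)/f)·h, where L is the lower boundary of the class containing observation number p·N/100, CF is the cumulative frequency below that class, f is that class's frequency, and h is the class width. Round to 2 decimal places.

N = 116; target position k = 75/100 · 116 = 87.
Cumulative frequencies: 12, 32, 48, 68, 87, 116.
Observation 87 falls in the class 70 – <75.
L = 70, CF = 68, f = 19, h = 5.
P75 = 70 + ((87 − 68)/19)·5 = 70 + 5 = 75.

75.00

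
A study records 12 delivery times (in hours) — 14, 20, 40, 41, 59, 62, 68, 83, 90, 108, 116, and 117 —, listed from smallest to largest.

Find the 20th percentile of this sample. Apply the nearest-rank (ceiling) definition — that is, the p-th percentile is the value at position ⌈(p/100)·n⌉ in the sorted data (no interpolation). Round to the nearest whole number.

40

n = 12.
Position = ⌈20/100 · 12⌉ = ⌈2.4⌉ = 3.
The value at rank 3 is 40.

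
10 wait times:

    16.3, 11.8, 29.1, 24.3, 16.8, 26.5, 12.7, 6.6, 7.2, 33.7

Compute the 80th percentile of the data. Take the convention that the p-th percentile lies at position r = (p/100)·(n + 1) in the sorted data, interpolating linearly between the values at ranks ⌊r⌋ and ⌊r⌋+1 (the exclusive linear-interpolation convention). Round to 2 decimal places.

Sorted: 6.6, 7.2, 11.8, 12.7, 16.3, 16.8, 24.3, 26.5, 29.1, 33.7.
n = 10.
r = (80/100)·(10 + 1) = 8.8.
Rank 8 is 26.5 and rank 9 is 29.1.
Interpolate: 26.5 + 0.8·(29.1 − 26.5) = 26.5 + 0.8·2.6 = 28.58.

28.58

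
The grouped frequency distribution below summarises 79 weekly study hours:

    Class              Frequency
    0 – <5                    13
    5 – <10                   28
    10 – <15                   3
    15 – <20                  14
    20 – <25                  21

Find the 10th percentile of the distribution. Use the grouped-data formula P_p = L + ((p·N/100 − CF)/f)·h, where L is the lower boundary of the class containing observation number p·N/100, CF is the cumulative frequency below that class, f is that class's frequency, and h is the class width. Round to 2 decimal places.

3.04

N = 79; target position k = 10/100 · 79 = 7.9.
Cumulative frequencies: 13, 41, 44, 58, 79.
Observation 7.9 falls in the class 0 – <5.
L = 0, CF = 0, f = 13, h = 5.
P10 = 0 + ((7.9 − 0)/13)·5 = 0 + 3.03846 = 3.03846.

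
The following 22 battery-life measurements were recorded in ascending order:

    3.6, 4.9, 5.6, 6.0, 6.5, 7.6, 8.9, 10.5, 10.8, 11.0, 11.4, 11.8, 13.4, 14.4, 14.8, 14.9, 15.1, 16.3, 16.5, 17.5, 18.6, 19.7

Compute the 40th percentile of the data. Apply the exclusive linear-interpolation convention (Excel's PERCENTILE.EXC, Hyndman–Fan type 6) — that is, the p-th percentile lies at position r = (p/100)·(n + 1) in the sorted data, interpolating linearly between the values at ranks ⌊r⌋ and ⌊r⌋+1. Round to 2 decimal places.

n = 22.
r = (40/100)·(22 + 1) = 9.2.
Rank 9 is 10.8 and rank 10 is 11.0.
Interpolate: 10.8 + 0.2·(11.0 − 10.8) = 10.8 + 0.2·0.2 = 10.84.

10.84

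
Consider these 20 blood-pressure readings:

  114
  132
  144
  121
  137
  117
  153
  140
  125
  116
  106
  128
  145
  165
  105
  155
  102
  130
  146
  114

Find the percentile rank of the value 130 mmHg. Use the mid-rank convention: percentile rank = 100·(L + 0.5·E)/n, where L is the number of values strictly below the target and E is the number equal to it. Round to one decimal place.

52.5

Sorted: 102, 105, 106, 114, 114, 116, 117, 121, 125, 128, 130, 132, 137, 140, 144, 145, 146, 153, 155, 165.
Count below 130: L = 10; count equal: E = 1; n = 20.
Percentile rank = 100·(10 + 0.5·1)/20 = 100·10.5/20 = 52.5.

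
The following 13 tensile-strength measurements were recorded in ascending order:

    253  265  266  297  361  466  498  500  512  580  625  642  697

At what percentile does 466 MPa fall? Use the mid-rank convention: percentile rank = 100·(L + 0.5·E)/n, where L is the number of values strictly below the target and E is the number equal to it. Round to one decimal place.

42.3

Count below 466: L = 5; count equal: E = 1; n = 13.
Percentile rank = 100·(5 + 0.5·1)/13 = 100·5.5/13 = 42.31.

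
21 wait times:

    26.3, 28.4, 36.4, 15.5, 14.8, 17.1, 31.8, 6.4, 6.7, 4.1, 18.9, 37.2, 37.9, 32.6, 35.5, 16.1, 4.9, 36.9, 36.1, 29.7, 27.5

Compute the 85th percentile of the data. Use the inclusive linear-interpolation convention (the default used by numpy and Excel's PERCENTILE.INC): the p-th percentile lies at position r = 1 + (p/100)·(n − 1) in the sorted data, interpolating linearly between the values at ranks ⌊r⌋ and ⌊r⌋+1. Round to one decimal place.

36.4

Sorted: 4.1, 4.9, 6.4, 6.7, 14.8, 15.5, 16.1, 17.1, 18.9, 26.3, 27.5, 28.4, 29.7, 31.8, 32.6, 35.5, 36.1, 36.4, 36.9, 37.2, 37.9.
n = 21.
r = 1 + (85/100)·(21 − 1) = 1 + 17 = 18.
r is an integer, so P85 is the value at rank 18: 36.4.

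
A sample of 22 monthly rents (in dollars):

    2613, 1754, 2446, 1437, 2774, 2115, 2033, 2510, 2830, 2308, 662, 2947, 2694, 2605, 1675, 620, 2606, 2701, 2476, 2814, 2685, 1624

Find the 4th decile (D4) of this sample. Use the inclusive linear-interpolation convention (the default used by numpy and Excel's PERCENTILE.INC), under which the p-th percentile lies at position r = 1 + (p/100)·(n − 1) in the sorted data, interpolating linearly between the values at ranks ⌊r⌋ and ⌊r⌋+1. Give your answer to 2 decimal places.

2363.20

Sorted: 620, 662, 1437, 1624, 1675, 1754, 2033, 2115, 2308, 2446, 2476, 2510, 2605, 2606, 2613, 2685, 2694, 2701, 2774, 2814, 2830, 2947.
n = 22.
r = 1 + (40/100)·(22 − 1) = 1 + 8.4 = 9.4.
Rank 9 is 2308 and rank 10 is 2446.
Interpolate: 2308 + 0.4·(2446 − 2308) = 2308 + 0.4·138 = 2363.2.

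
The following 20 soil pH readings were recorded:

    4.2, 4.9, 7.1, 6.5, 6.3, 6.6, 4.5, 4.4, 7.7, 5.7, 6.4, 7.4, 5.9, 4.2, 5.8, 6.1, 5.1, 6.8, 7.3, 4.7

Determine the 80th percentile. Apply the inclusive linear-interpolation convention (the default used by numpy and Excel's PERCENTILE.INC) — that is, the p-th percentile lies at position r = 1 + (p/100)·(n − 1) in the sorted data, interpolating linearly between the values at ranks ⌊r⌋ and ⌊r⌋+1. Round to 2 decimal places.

Sorted: 4.2, 4.2, 4.4, 4.5, 4.7, 4.9, 5.1, 5.7, 5.8, 5.9, 6.1, 6.3, 6.4, 6.5, 6.6, 6.8, 7.1, 7.3, 7.4, 7.7.
n = 20.
r = 1 + (80/100)·(20 − 1) = 1 + 15.2 = 16.2.
Rank 16 is 6.8 and rank 17 is 7.1.
Interpolate: 6.8 + 0.2·(7.1 − 6.8) = 6.8 + 0.2·0.3 = 6.86.

6.86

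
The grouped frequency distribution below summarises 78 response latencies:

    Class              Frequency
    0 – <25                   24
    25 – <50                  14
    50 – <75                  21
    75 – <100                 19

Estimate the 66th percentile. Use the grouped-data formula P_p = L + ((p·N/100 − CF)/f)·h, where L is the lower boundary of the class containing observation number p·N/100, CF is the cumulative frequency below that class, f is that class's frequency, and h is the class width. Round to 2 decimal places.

N = 78; target position k = 66/100 · 78 = 51.48.
Cumulative frequencies: 24, 38, 59, 78.
Observation 51.48 falls in the class 50 – <75.
L = 50, CF = 38, f = 21, h = 25.
P66 = 50 + ((51.48 − 38)/21)·25 = 50 + 16.0476 = 66.0476.

66.05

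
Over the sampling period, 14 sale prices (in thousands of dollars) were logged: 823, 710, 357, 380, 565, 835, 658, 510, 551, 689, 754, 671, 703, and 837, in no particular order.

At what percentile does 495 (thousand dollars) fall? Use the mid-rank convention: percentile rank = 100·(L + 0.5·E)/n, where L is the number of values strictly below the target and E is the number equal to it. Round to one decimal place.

14.3

Sorted: 357, 380, 510, 551, 565, 658, 671, 689, 703, 710, 754, 823, 835, 837.
Count below 495: L = 2; count equal: E = 0; n = 14.
Percentile rank = 100·(2 + 0.5·0)/14 = 100·2/14 = 14.29.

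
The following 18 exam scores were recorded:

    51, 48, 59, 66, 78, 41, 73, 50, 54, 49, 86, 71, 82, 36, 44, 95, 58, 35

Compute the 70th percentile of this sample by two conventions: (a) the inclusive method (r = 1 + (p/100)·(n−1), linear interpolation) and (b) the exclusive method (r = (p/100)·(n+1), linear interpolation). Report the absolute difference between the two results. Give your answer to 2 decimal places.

1.10

Sorted: 35, 36, 41, 44, 48, 49, 50, 51, 54, 58, 59, 66, 71, 73, 78, 82, 86, 95.
n = 18.
(a) r = 12.9; between ranks 12 (66) and 13 (71): 70.5.
(b) r = 13.3; between ranks 13 (71) and 14 (73): 71.6.
|70.5 − 71.6| = 1.1.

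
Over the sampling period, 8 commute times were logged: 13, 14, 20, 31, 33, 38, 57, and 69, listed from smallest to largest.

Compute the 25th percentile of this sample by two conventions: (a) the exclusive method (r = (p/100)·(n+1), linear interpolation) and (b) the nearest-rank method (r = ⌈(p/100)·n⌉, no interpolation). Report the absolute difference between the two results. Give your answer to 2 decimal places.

1.50

n = 8.
(a) r = 2.25; between ranks 2 (14) and 3 (20): 15.5.
(b) the nearest-rank method: rank 2 → 14.
|15.5 − 14| = 1.5.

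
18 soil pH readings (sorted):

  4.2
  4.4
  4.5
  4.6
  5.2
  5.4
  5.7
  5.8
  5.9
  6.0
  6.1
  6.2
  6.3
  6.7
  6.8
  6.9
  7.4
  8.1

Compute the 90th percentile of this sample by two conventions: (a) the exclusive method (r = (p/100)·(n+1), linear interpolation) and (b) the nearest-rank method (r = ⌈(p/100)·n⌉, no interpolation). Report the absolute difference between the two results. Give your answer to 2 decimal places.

0.07

n = 18.
(a) r = 17.1; between ranks 17 (7.4) and 18 (8.1): 7.47.
(b) the nearest-rank method: rank 17 → 7.4.
|7.47 − 7.4| = 0.07.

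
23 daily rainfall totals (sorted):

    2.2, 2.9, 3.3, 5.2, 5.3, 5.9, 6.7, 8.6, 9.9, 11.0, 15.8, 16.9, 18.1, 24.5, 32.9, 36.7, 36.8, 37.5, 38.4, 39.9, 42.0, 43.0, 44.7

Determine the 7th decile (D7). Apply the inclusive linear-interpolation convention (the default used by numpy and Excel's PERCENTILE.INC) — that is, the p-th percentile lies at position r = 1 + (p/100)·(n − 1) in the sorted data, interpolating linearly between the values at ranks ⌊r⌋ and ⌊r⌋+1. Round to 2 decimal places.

36.74

n = 23.
r = 1 + (70/100)·(23 − 1) = 1 + 15.4 = 16.4.
Rank 16 is 36.7 and rank 17 is 36.8.
Interpolate: 36.7 + 0.4·(36.8 − 36.7) = 36.7 + 0.4·0.1 = 36.74.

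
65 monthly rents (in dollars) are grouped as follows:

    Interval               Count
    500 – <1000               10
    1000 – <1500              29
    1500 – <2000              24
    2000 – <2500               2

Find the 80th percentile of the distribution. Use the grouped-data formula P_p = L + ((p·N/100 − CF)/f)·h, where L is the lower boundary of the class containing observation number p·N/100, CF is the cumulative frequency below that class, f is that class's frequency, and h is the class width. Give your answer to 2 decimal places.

1770.83

N = 65; target position k = 80/100 · 65 = 52.
Cumulative frequencies: 10, 39, 63, 65.
Observation 52 falls in the class 1500 – <2000.
L = 1500, CF = 39, f = 24, h = 500.
P80 = 1500 + ((52 − 39)/24)·500 = 1500 + 270.833 = 1770.83.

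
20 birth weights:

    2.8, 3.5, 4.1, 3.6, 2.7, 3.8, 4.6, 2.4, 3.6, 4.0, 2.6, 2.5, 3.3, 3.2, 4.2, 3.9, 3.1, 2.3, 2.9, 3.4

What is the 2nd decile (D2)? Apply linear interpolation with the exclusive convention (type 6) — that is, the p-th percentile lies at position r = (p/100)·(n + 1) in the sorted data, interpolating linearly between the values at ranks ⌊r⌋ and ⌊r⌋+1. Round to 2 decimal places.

Sorted: 2.3, 2.4, 2.5, 2.6, 2.7, 2.8, 2.9, 3.1, 3.2, 3.3, 3.4, 3.5, 3.6, 3.6, 3.8, 3.9, 4.0, 4.1, 4.2, 4.6.
n = 20.
r = (20/100)·(20 + 1) = 4.2.
Rank 4 is 2.6 and rank 5 is 2.7.
Interpolate: 2.6 + 0.2·(2.7 − 2.6) = 2.6 + 0.2·0.1 = 2.62.

2.62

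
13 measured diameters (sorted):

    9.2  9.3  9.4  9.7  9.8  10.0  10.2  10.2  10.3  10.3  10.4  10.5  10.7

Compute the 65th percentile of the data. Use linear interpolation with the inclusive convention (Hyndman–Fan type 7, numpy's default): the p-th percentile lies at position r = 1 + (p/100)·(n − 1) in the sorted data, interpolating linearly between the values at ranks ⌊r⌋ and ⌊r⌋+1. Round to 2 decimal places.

10.28

n = 13.
r = 1 + (65/100)·(13 − 1) = 1 + 7.8 = 8.8.
Rank 8 is 10.2 and rank 9 is 10.3.
Interpolate: 10.2 + 0.8·(10.3 − 10.2) = 10.2 + 0.8·0.1 = 10.28.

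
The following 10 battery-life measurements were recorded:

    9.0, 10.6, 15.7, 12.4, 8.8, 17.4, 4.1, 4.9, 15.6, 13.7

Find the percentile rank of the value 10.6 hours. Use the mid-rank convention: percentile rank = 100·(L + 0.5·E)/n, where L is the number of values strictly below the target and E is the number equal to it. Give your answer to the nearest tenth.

Sorted: 4.1, 4.9, 8.8, 9.0, 10.6, 12.4, 13.7, 15.6, 15.7, 17.4.
Count below 10.6: L = 4; count equal: E = 1; n = 10.
Percentile rank = 100·(4 + 0.5·1)/10 = 100·4.5/10 = 45.

45.0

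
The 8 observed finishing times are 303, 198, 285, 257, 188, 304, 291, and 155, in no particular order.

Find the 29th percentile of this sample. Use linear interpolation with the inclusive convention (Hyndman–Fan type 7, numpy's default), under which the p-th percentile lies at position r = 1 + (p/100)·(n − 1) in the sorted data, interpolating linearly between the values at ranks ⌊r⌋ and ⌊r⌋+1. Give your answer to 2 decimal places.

Sorted: 155, 188, 198, 257, 285, 291, 303, 304.
n = 8.
r = 1 + (29/100)·(8 − 1) = 1 + 2.03 = 3.03.
Rank 3 is 198 and rank 4 is 257.
Interpolate: 198 + 0.03·(257 − 198) = 198 + 0.03·59 = 199.77.

199.77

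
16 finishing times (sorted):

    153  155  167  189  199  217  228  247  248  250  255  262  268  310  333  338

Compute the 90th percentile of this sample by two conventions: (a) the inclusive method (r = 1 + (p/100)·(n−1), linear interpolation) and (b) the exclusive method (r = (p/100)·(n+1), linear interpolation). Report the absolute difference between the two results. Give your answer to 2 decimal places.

n = 16.
(a) r = 14.5; between ranks 14 (310) and 15 (333): 321.5.
(b) r = 15.3; between ranks 15 (333) and 16 (338): 334.5.
|321.5 − 334.5| = 13.

13.00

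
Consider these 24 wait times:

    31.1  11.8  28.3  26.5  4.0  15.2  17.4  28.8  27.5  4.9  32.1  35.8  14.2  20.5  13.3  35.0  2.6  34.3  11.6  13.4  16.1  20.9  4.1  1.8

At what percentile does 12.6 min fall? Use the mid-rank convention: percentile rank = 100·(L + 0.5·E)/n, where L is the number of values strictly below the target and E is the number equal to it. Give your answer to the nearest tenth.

Sorted: 1.8, 2.6, 4.0, 4.1, 4.9, 11.6, 11.8, 13.3, 13.4, 14.2, 15.2, 16.1, 17.4, 20.5, 20.9, 26.5, 27.5, 28.3, 28.8, 31.1, 32.1, 34.3, 35.0, 35.8.
Count below 12.6: L = 7; count equal: E = 0; n = 24.
Percentile rank = 100·(7 + 0.5·0)/24 = 100·7/24 = 29.17.

29.2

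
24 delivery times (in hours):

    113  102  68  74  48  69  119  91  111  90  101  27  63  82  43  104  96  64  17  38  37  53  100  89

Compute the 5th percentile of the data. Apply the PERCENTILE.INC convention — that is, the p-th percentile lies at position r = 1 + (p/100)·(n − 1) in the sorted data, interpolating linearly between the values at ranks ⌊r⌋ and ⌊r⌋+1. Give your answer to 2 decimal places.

28.50

Sorted: 17, 27, 37, 38, 43, 48, 53, 63, 64, 68, 69, 74, 82, 89, 90, 91, 96, 100, 101, 102, 104, 111, 113, 119.
n = 24.
r = 1 + (5/100)·(24 − 1) = 1 + 1.15 = 2.15.
Rank 2 is 27 and rank 3 is 37.
Interpolate: 27 + 0.15·(37 − 27) = 27 + 0.15·10 = 28.5.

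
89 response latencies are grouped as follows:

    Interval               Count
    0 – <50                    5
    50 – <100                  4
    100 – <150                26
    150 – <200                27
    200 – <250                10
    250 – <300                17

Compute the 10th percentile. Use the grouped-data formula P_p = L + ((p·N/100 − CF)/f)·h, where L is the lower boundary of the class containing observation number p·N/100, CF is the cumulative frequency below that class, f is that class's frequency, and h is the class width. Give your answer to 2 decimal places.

98.75

N = 89; target position k = 10/100 · 89 = 8.9.
Cumulative frequencies: 5, 9, 35, 62, 72, 89.
Observation 8.9 falls in the class 50 – <100.
L = 50, CF = 5, f = 4, h = 50.
P10 = 50 + ((8.9 − 5)/4)·50 = 50 + 48.75 = 98.75.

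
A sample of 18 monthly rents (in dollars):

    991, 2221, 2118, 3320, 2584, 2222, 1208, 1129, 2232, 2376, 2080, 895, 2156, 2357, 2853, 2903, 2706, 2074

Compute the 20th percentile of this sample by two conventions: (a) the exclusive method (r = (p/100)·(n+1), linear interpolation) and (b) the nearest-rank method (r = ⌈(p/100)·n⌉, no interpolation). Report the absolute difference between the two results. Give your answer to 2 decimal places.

Sorted: 895, 991, 1129, 1208, 2074, 2080, 2118, 2156, 2221, 2222, 2232, 2357, 2376, 2584, 2706, 2853, 2903, 3320.
n = 18.
(a) r = 3.8; between ranks 3 (1129) and 4 (1208): 1192.2.
(b) the nearest-rank method: rank 4 → 1208.
|1192.2 − 1208| = 15.8.

15.80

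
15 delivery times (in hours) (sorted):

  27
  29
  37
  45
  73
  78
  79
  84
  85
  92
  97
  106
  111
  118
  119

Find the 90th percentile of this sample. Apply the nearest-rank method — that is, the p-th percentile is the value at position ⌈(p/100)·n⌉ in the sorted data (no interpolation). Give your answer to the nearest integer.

118

n = 15.
Position = ⌈90/100 · 15⌉ = ⌈13.5⌉ = 14.
The value at rank 14 is 118.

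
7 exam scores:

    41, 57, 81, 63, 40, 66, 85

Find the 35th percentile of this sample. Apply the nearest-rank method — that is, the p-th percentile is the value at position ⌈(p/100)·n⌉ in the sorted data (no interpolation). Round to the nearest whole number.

Sorted: 40, 41, 57, 63, 66, 81, 85.
n = 7.
Position = ⌈35/100 · 7⌉ = ⌈2.45⌉ = 3.
The value at rank 3 is 57.

57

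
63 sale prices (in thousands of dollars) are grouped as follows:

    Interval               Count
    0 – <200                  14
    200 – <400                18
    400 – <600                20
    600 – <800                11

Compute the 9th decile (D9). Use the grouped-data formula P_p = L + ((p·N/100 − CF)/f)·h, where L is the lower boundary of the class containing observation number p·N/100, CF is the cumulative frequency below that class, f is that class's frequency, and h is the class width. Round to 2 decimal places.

685.45

N = 63; target position k = 90/100 · 63 = 56.7.
Cumulative frequencies: 14, 32, 52, 63.
Observation 56.7 falls in the class 600 – <800.
L = 600, CF = 52, f = 11, h = 200.
P90 = 600 + ((56.7 − 52)/11)·200 = 600 + 85.4545 = 685.455.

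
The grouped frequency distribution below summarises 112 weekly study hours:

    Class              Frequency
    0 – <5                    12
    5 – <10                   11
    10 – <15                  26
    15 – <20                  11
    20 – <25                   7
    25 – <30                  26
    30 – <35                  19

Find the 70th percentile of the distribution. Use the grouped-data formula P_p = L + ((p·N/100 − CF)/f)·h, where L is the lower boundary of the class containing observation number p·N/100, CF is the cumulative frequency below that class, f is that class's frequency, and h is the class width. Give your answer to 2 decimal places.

N = 112; target position k = 70/100 · 112 = 78.4.
Cumulative frequencies: 12, 23, 49, 60, 67, 93, 112.
Observation 78.4 falls in the class 25 – <30.
L = 25, CF = 67, f = 26, h = 5.
P70 = 25 + ((78.4 − 67)/26)·5 = 25 + 2.19231 = 27.1923.

27.19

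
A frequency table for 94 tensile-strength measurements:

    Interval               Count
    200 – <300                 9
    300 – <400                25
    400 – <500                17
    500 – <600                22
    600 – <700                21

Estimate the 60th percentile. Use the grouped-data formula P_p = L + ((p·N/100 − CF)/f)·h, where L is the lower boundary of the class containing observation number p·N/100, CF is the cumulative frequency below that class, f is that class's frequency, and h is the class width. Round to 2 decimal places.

524.55

N = 94; target position k = 60/100 · 94 = 56.4.
Cumulative frequencies: 9, 34, 51, 73, 94.
Observation 56.4 falls in the class 500 – <600.
L = 500, CF = 51, f = 22, h = 100.
P60 = 500 + ((56.4 − 51)/22)·100 = 500 + 24.5455 = 524.545.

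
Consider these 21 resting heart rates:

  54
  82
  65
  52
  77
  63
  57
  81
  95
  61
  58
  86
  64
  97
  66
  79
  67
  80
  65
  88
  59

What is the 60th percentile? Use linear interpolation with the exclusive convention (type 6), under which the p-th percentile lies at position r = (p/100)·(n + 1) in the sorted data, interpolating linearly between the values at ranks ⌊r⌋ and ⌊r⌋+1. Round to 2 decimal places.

77.40

Sorted: 52, 54, 57, 58, 59, 61, 63, 64, 65, 65, 66, 67, 77, 79, 80, 81, 82, 86, 88, 95, 97.
n = 21.
r = (60/100)·(21 + 1) = 13.2.
Rank 13 is 77 and rank 14 is 79.
Interpolate: 77 + 0.2·(79 − 77) = 77 + 0.2·2 = 77.4.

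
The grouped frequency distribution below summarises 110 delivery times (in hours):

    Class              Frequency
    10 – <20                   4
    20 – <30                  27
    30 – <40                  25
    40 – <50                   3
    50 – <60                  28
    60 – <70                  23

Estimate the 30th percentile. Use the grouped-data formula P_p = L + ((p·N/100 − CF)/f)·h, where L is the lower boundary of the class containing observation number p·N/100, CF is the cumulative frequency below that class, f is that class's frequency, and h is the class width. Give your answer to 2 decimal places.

N = 110; target position k = 30/100 · 110 = 33.
Cumulative frequencies: 4, 31, 56, 59, 87, 110.
Observation 33 falls in the class 30 – <40.
L = 30, CF = 31, f = 25, h = 10.
P30 = 30 + ((33 − 31)/25)·10 = 30 + 0.8 = 30.8.

30.80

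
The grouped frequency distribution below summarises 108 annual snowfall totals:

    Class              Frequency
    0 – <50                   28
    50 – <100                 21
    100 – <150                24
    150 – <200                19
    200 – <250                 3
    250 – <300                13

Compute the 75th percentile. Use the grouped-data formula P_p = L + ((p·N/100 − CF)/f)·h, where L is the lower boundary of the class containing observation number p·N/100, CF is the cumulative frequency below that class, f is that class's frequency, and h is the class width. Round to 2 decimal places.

N = 108; target position k = 75/100 · 108 = 81.
Cumulative frequencies: 28, 49, 73, 92, 95, 108.
Observation 81 falls in the class 150 – <200.
L = 150, CF = 73, f = 19, h = 50.
P75 = 150 + ((81 − 73)/19)·50 = 150 + 21.0526 = 171.053.

171.05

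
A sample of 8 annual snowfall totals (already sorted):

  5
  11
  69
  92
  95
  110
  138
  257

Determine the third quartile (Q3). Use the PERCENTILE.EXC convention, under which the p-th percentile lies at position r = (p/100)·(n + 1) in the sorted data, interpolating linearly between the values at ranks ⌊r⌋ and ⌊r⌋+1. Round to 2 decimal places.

n = 8.
r = (75/100)·(8 + 1) = 6.75.
Rank 6 is 110 and rank 7 is 138.
Interpolate: 110 + 0.75·(138 − 110) = 110 + 0.75·28 = 131.

131.00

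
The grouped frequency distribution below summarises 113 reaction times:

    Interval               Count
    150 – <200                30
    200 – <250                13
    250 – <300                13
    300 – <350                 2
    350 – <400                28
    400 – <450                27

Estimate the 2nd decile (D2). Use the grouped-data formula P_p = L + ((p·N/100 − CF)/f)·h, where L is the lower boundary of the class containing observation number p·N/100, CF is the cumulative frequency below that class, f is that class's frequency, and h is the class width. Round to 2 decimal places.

N = 113; target position k = 20/100 · 113 = 22.6.
Cumulative frequencies: 30, 43, 56, 58, 86, 113.
Observation 22.6 falls in the class 150 – <200.
L = 150, CF = 0, f = 30, h = 50.
P20 = 150 + ((22.6 − 0)/30)·50 = 150 + 37.6667 = 187.667.

187.67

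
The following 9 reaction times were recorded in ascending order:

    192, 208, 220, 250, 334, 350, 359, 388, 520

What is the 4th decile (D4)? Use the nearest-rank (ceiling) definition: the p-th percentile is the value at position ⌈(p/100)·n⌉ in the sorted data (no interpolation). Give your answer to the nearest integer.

250

n = 9.
Position = ⌈40/100 · 9⌉ = ⌈3.6⌉ = 4.
The value at rank 4 is 250.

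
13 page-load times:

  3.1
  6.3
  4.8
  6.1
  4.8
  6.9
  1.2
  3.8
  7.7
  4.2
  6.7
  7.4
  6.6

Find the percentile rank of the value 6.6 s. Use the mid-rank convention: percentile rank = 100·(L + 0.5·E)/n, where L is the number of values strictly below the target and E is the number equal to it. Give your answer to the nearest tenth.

65.4

Sorted: 1.2, 3.1, 3.8, 4.2, 4.8, 4.8, 6.1, 6.3, 6.6, 6.7, 6.9, 7.4, 7.7.
Count below 6.6: L = 8; count equal: E = 1; n = 13.
Percentile rank = 100·(8 + 0.5·1)/13 = 100·8.5/13 = 65.38.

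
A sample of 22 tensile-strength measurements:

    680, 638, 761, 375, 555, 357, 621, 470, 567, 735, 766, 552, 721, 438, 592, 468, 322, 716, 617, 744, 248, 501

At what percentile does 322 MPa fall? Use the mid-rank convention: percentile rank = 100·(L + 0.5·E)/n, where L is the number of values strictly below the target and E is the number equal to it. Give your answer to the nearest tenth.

6.8

Sorted: 248, 322, 357, 375, 438, 468, 470, 501, 552, 555, 567, 592, 617, 621, 638, 680, 716, 721, 735, 744, 761, 766.
Count below 322: L = 1; count equal: E = 1; n = 22.
Percentile rank = 100·(1 + 0.5·1)/22 = 100·1.5/22 = 6.818.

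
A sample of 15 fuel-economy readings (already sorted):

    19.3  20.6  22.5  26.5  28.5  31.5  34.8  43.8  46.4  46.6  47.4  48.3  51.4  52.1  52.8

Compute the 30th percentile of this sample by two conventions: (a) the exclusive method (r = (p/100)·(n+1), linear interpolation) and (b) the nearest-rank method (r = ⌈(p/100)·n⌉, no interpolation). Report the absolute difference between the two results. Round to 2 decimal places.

0.40

n = 15.
(a) r = 4.8; between ranks 4 (26.5) and 5 (28.5): 28.1.
(b) the nearest-rank method: rank 5 → 28.5.
|28.1 − 28.5| = 0.4.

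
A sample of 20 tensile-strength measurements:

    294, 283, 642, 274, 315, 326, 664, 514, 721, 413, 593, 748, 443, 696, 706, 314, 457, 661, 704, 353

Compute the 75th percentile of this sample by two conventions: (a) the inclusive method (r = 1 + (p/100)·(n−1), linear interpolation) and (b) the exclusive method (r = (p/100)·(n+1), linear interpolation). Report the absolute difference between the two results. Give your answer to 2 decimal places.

16.00

Sorted: 274, 283, 294, 314, 315, 326, 353, 413, 443, 457, 514, 593, 642, 661, 664, 696, 704, 706, 721, 748.
n = 20.
(a) r = 15.25; between ranks 15 (664) and 16 (696): 672.
(b) r = 15.75; between ranks 15 (664) and 16 (696): 688.
|672 − 688| = 16.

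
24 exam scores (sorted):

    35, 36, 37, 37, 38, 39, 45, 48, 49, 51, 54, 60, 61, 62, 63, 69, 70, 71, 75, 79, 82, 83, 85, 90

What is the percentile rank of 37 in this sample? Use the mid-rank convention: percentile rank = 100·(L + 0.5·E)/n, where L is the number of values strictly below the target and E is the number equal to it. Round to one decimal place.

Count below 37: L = 2; count equal: E = 2; n = 24.
Percentile rank = 100·(2 + 0.5·2)/24 = 100·3/24 = 12.5.

12.5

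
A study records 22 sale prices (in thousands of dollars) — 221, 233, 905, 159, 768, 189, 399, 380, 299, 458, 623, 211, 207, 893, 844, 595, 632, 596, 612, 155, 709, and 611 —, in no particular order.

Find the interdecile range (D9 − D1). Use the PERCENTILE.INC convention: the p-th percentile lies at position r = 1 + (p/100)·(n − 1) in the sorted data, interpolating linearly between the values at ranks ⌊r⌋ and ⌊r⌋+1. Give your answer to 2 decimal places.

Sorted: 155, 159, 189, 207, 211, 221, 233, 299, 380, 399, 458, 595, 596, 611, 612, 623, 632, 709, 768, 844, 893, 905.
n = 22.
P10: r = 3.1; ranks 3–4 are 189, 207; interpolating gives 190.8.
P90: r = 19.9; ranks 19–20 are 768, 844; interpolating gives 836.4.
Difference: 836.4 − 190.8 = 645.6.

645.60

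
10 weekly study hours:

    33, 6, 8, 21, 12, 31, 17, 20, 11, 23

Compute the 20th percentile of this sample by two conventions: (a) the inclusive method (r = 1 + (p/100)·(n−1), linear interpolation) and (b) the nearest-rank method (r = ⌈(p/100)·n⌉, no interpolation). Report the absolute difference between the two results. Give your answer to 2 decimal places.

2.40

Sorted: 6, 8, 11, 12, 17, 20, 21, 23, 31, 33.
n = 10.
(a) r = 2.8; between ranks 2 (8) and 3 (11): 10.4.
(b) the nearest-rank method: rank 2 → 8.
|10.4 − 8| = 2.4.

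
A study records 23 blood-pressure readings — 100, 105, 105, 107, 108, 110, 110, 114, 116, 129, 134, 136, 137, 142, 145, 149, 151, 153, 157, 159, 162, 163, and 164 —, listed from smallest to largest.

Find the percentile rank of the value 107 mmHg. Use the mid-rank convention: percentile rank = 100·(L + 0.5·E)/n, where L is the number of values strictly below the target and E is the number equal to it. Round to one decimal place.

Count below 107: L = 3; count equal: E = 1; n = 23.
Percentile rank = 100·(3 + 0.5·1)/23 = 100·3.5/23 = 15.22.

15.2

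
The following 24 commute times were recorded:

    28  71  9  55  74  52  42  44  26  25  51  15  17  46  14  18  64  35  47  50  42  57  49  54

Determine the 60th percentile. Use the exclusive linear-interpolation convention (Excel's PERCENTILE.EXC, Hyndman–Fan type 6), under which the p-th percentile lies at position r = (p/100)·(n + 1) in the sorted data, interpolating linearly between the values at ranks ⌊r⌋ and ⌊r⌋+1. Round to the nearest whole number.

49

Sorted: 9, 14, 15, 17, 18, 25, 26, 28, 35, 42, 42, 44, 46, 47, 49, 50, 51, 52, 54, 55, 57, 64, 71, 74.
n = 24.
r = (60/100)·(24 + 1) = 15.
r is an integer, so P60 is the value at rank 15: 49.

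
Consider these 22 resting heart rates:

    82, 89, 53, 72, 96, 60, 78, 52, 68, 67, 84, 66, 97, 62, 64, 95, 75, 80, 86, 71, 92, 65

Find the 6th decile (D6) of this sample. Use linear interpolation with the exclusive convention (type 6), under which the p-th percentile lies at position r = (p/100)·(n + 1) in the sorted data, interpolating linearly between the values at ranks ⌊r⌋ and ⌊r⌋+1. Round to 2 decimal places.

79.60

Sorted: 52, 53, 60, 62, 64, 65, 66, 67, 68, 71, 72, 75, 78, 80, 82, 84, 86, 89, 92, 95, 96, 97.
n = 22.
r = (60/100)·(22 + 1) = 13.8.
Rank 13 is 78 and rank 14 is 80.
Interpolate: 78 + 0.8·(80 − 78) = 78 + 0.8·2 = 79.6.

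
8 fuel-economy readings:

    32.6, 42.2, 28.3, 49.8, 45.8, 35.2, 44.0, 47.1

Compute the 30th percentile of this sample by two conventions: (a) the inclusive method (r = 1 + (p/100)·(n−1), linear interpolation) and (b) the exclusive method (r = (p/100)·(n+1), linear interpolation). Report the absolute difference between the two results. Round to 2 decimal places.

1.48

Sorted: 28.3, 32.6, 35.2, 42.2, 44.0, 45.8, 47.1, 49.8.
n = 8.
(a) r = 3.1; between ranks 3 (35.2) and 4 (42.2): 35.9.
(b) r = 2.7; between ranks 2 (32.6) and 3 (35.2): 34.42.
|35.9 − 34.42| = 1.48.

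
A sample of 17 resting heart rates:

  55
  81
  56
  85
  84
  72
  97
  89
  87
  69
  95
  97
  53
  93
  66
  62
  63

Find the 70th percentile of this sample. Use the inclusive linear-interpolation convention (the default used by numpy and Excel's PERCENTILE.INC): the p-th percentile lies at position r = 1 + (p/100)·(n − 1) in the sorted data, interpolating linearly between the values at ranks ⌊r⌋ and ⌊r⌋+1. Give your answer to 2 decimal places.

Sorted: 53, 55, 56, 62, 63, 66, 69, 72, 81, 84, 85, 87, 89, 93, 95, 97, 97.
n = 17.
r = 1 + (70/100)·(17 − 1) = 1 + 11.2 = 12.2.
Rank 12 is 87 and rank 13 is 89.
Interpolate: 87 + 0.2·(89 − 87) = 87 + 0.2·2 = 87.4.

87.40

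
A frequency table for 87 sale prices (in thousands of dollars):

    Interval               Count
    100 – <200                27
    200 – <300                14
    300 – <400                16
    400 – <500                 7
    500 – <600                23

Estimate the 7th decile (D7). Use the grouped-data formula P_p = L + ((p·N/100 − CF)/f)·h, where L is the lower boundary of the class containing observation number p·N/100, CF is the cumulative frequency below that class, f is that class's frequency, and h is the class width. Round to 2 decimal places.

N = 87; target position k = 70/100 · 87 = 60.9.
Cumulative frequencies: 27, 41, 57, 64, 87.
Observation 60.9 falls in the class 400 – <500.
L = 400, CF = 57, f = 7, h = 100.
P70 = 400 + ((60.9 − 57)/7)·100 = 400 + 55.7143 = 455.714.

455.71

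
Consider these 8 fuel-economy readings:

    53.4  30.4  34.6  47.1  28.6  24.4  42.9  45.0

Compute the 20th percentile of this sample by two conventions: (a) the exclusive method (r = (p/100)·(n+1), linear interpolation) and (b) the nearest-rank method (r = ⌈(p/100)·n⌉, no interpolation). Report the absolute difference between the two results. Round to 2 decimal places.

Sorted: 24.4, 28.6, 30.4, 34.6, 42.9, 45.0, 47.1, 53.4.
n = 8.
(a) r = 1.8; between ranks 1 (24.4) and 2 (28.6): 27.76.
(b) the nearest-rank method: rank 2 → 28.6.
|27.76 − 28.6| = 0.84.

0.84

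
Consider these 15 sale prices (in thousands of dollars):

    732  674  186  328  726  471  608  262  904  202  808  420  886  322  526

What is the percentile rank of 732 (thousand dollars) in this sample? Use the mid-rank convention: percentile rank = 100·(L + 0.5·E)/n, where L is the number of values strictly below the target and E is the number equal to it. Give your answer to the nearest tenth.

76.7

Sorted: 186, 202, 262, 322, 328, 420, 471, 526, 608, 674, 726, 732, 808, 886, 904.
Count below 732: L = 11; count equal: E = 1; n = 15.
Percentile rank = 100·(11 + 0.5·1)/15 = 100·11.5/15 = 76.67.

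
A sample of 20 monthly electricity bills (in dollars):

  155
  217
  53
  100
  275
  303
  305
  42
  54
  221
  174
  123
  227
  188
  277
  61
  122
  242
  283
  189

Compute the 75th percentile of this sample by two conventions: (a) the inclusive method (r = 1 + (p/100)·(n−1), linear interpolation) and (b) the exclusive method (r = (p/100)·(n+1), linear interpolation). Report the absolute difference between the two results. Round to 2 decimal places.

16.50

Sorted: 42, 53, 54, 61, 100, 122, 123, 155, 174, 188, 189, 217, 221, 227, 242, 275, 277, 283, 303, 305.
n = 20.
(a) r = 15.25; between ranks 15 (242) and 16 (275): 250.25.
(b) r = 15.75; between ranks 15 (242) and 16 (275): 266.75.
|250.25 − 266.75| = 16.5.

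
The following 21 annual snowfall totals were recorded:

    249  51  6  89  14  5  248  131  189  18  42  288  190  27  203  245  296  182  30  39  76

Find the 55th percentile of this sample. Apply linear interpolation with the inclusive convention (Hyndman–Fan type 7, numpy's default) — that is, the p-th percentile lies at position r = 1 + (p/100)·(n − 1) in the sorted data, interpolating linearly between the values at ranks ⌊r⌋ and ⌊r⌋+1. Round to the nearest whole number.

Sorted: 5, 6, 14, 18, 27, 30, 39, 42, 51, 76, 89, 131, 182, 189, 190, 203, 245, 248, 249, 288, 296.
n = 21.
r = 1 + (55/100)·(21 − 1) = 1 + 11 = 12.
r is an integer, so P55 is the value at rank 12: 131.

131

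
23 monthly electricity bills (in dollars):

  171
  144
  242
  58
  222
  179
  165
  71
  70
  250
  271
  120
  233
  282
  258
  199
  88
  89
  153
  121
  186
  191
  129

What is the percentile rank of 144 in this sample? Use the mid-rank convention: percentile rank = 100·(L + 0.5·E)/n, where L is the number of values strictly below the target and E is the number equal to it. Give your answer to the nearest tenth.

Sorted: 58, 70, 71, 88, 89, 120, 121, 129, 144, 153, 165, 171, 179, 186, 191, 199, 222, 233, 242, 250, 258, 271, 282.
Count below 144: L = 8; count equal: E = 1; n = 23.
Percentile rank = 100·(8 + 0.5·1)/23 = 100·8.5/23 = 36.96.

37.0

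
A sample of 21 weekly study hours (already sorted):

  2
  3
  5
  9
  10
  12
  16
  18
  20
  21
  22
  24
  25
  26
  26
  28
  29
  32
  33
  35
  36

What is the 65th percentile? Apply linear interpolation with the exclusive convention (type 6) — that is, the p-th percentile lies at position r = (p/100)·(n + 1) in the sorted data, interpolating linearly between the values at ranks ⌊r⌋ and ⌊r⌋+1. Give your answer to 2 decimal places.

n = 21.
r = (65/100)·(21 + 1) = 14.3.
Rank 14 is 26 and rank 15 is 26.
Interpolate: 26 + 0.3·(26 − 26) = 26 + 0.3·0 = 26.

26.00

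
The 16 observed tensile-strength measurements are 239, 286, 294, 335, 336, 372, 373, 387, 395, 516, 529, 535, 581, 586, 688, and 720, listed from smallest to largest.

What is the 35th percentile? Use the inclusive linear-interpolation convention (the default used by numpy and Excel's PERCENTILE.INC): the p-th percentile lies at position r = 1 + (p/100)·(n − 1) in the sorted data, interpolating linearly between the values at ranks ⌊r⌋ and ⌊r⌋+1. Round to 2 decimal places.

n = 16.
r = 1 + (35/100)·(16 − 1) = 1 + 5.25 = 6.25.
Rank 6 is 372 and rank 7 is 373.
Interpolate: 372 + 0.25·(373 − 372) = 372 + 0.25·1 = 372.25.

372.25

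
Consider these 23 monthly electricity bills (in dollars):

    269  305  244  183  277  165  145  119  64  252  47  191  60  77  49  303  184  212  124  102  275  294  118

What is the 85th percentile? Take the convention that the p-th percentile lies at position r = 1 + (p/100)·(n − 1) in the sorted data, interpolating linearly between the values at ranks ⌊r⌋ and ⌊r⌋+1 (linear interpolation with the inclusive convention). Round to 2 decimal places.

276.40

Sorted: 47, 49, 60, 64, 77, 102, 118, 119, 124, 145, 165, 183, 184, 191, 212, 244, 252, 269, 275, 277, 294, 303, 305.
n = 23.
r = 1 + (85/100)·(23 − 1) = 1 + 18.7 = 19.7.
Rank 19 is 275 and rank 20 is 277.
Interpolate: 275 + 0.7·(277 − 275) = 275 + 0.7·2 = 276.4.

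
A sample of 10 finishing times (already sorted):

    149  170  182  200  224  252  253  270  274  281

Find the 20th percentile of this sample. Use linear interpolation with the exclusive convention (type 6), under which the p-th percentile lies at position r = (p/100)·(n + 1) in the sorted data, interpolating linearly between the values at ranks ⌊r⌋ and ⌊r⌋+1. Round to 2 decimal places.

n = 10.
r = (20/100)·(10 + 1) = 2.2.
Rank 2 is 170 and rank 3 is 182.
Interpolate: 170 + 0.2·(182 − 170) = 170 + 0.2·12 = 172.4.

172.40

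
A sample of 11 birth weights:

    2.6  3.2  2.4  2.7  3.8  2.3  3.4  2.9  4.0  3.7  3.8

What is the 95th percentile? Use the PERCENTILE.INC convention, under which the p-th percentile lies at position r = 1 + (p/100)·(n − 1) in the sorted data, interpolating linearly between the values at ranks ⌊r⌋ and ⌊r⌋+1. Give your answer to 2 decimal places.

3.90

Sorted: 2.3, 2.4, 2.6, 2.7, 2.9, 3.2, 3.4, 3.7, 3.8, 3.8, 4.0.
n = 11.
r = 1 + (95/100)·(11 − 1) = 1 + 9.5 = 10.5.
Rank 10 is 3.8 and rank 11 is 4.0.
Interpolate: 3.8 + 0.5·(4.0 − 3.8) = 3.8 + 0.5·0.2 = 3.9.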